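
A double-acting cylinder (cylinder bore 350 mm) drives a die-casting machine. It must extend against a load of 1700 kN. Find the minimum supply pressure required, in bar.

Cap-side area A_cap = π/4 × (350 mm)² = 96210 mm^2
P = F / A = 1700 kN / A

P ≈ 177 bar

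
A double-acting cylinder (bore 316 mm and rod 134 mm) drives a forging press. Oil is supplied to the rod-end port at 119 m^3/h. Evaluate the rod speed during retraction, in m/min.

Rod-side annular area A_ann = π/4 × (316² − 134²) = 64320 mm^2
Flow into the rod-end port fills the annular volume.
v = Q / A

v ≈ 30.8 m/min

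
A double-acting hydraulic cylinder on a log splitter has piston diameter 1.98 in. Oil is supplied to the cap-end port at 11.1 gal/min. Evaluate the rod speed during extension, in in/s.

v ≈ 13.9 in/s

Cap-side area A_cap = π/4 × (1.98 in)² = 3.079 in^2
v = Q / A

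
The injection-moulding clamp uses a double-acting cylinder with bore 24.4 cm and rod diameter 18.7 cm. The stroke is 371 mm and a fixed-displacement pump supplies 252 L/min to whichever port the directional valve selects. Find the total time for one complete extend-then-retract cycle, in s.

Cap-side area A_cap = π/4 × (24.4 cm)² = 467.6 cm^2
Rod-side annular area A_ann = π/4 × (24.4² − 18.7²) = 192.9 cm^2
t_ext = A_cap·L/Q = 4.130 s
t_ret = A_ann·L/Q = 1.704 s
t_cycle = t_ext + t_ret

t ≈ 5.83 s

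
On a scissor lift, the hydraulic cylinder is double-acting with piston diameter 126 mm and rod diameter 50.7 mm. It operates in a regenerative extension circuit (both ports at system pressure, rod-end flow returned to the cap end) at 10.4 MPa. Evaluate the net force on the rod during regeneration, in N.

F ≈ 21000 N

With equal pressure on both faces, forces on the annular region cancel; the net push is pressure × rod cross-section.
Rod cross-section A_rod = π/4 × (50.7 mm)² = 2019 mm^2
F = P × A_rod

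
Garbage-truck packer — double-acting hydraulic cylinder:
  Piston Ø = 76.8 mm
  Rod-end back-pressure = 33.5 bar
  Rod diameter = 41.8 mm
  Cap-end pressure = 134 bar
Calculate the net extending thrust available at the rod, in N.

F ≈ 51200 N

Cap-side area A_cap = π/4 × (76.8 mm)² = 4632 mm^2
Rod-side annular area A_ann = π/4 × (76.8² − 41.8²) = 3260 mm^2
Net thrust = P_cap·A_cap − P_rod·A_ann = 62080 N − 10920 N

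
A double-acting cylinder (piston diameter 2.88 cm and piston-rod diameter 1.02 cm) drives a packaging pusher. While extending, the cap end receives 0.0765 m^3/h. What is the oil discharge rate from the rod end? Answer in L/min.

Q_out ≈ 1.12 L/min

Cap-side area A_cap = π/4 × (2.88 cm)² = 6.514 cm^2
Rod-side annular area A_ann = π/4 × (2.88² − 1.02²) = 5.697 cm^2
Piston speed v = Q_in/A_cap; rod-end outflow Q_out = v × A_ann = Q_in × A_ann/A_cap.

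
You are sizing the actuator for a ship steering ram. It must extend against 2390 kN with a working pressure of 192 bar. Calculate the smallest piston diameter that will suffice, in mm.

Extension force acts on the full piston face: F = P × (π/4)D².
D = √(4F / (πP)) = √(4 × 2390 kN / (π × 192 bar))

D ≈ 398 mm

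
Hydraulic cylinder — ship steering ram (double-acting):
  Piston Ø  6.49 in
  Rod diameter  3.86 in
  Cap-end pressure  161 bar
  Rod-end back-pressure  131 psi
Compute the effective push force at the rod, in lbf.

F ≈ 74400 lbf

Cap-side area A_cap = π/4 × (6.49 in)² = 33.08 in^2
Rod-side annular area A_ann = π/4 × (6.49² − 3.86²) = 21.38 in^2
Net thrust = P_cap·A_cap − P_rod·A_ann = 77250 lbf − 2801 lbf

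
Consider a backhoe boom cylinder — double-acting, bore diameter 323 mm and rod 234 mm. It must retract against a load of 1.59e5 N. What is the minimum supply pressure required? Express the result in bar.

Rod-side annular area A_ann = π/4 × (323² − 234²) = 38930 mm^2
Retraction: pressure acts on the annular area.
P = F / A = 1.59e5 N / A

P ≈ 40.8 bar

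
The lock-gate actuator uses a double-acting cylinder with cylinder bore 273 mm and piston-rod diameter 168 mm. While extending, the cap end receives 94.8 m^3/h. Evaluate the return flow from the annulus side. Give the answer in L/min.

Cap-side area A_cap = π/4 × (273 mm)² = 58530 mm^2
Rod-side annular area A_ann = π/4 × (273² − 168²) = 36370 mm^2
Piston speed v = Q_in/A_cap; rod-end outflow Q_out = v × A_ann = Q_in × A_ann/A_cap.

Q_out ≈ 982 L/min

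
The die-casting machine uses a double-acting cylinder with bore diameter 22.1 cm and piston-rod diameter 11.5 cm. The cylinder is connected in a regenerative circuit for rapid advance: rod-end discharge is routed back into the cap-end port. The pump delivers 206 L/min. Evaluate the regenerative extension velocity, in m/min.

In regeneration the rod-end outflow joins the pump flow into the cap end, so the net volume the pump must supply per unit advance equals the rod cross-section area.
Rod cross-section A_rod = π/4 × (11.5 cm)² = 103.9 cm^2
v = Q_pump / A_rod

v ≈ 19.8 m/min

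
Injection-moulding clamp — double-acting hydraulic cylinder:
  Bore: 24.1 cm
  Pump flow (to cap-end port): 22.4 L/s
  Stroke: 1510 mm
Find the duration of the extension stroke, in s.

t ≈ 3.08 s

Cap-side area A_cap = π/4 × (24.1 cm)² = 456.2 cm^2
Swept volume V = A × L; t = V / Q = A·L / Q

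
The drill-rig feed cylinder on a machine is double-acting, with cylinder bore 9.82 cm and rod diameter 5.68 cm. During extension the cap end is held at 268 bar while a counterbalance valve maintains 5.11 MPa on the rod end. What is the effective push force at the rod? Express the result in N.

Cap-side area A_cap = π/4 × (9.82 cm)² = 75.74 cm^2
Rod-side annular area A_ann = π/4 × (9.82² − 5.68²) = 50.40 cm^2
Net thrust = P_cap·A_cap − P_rod·A_ann = 2.030e5 N − 25750 N

F ≈ 1.77e5 N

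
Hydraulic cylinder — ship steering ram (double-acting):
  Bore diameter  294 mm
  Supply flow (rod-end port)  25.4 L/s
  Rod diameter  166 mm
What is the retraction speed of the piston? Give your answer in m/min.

Rod-side annular area A_ann = π/4 × (294² − 166²) = 46240 mm^2
Flow into the rod-end port fills the annular volume.
v = Q / A

v ≈ 33.0 m/min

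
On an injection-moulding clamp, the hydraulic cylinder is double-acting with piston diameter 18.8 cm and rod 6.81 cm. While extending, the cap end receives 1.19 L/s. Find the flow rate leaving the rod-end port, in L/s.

Q_out ≈ 1.03 L/s

Cap-side area A_cap = π/4 × (18.8 cm)² = 277.6 cm^2
Rod-side annular area A_ann = π/4 × (18.8² − 6.81²) = 241.2 cm^2
Piston speed v = Q_in/A_cap; rod-end outflow Q_out = v × A_ann = Q_in × A_ann/A_cap.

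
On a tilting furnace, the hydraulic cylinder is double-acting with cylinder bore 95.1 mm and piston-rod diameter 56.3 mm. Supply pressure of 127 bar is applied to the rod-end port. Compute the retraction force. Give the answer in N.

F ≈ 58600 N

Rod-side annular area A_ann = π/4 × (95.1² − 56.3²) = 4614 mm^2
On retraction the pressure acts on the annular area (bore minus rod).
F = P × A_ann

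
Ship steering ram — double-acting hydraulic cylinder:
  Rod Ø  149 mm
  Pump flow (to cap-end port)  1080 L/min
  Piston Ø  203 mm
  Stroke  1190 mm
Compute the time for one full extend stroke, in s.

Cap-side area A_cap = π/4 × (203 mm)² = 32370 mm^2
Swept volume V = A × L; t = V / Q = A·L / Q

t ≈ 2.14 s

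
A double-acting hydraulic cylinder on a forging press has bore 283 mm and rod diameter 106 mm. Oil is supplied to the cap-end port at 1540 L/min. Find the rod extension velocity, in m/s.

Cap-side area A_cap = π/4 × (283 mm)² = 62900 mm^2
v = Q / A

v ≈ 0.408 m/s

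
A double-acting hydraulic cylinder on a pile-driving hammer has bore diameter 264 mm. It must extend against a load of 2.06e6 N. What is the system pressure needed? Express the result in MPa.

Cap-side area A_cap = π/4 × (264 mm)² = 54740 mm^2
P = F / A = 2.06e6 N / A

P ≈ 37.6 MPa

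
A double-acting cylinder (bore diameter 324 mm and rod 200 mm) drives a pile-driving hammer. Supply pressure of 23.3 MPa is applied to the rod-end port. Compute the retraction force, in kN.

Rod-side annular area A_ann = π/4 × (324² − 200²) = 51030 mm^2
On retraction the pressure acts on the annular area (bore minus rod).
F = P × A_ann

F ≈ 1190 kN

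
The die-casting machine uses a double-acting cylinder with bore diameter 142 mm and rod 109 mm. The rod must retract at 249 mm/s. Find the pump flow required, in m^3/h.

Rod-side annular area A_ann = π/4 × (142² − 109²) = 6505 mm^2
Q = A × v

Q ≈ 5.83 m^3/h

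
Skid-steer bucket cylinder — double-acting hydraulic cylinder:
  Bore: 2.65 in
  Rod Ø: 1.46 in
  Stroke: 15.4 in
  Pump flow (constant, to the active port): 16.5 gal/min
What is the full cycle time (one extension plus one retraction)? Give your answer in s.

t ≈ 2.27 s

Cap-side area A_cap = π/4 × (2.65 in)² = 5.515 in^2
Rod-side annular area A_ann = π/4 × (2.65² − 1.46²) = 3.841 in^2
t_ext = A_cap·L/Q = 1.337 s
t_ret = A_ann·L/Q = 0.9312 s
t_cycle = t_ext + t_ret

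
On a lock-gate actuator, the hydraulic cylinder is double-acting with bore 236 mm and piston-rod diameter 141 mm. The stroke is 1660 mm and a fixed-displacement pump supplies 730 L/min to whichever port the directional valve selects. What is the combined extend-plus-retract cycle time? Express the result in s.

Cap-side area A_cap = π/4 × (236 mm)² = 43740 mm^2
Rod-side annular area A_ann = π/4 × (236² − 141²) = 28130 mm^2
t_ext = A_cap·L/Q = 5.968 s
t_ret = A_ann·L/Q = 3.838 s
t_cycle = t_ext + t_ret

t ≈ 9.81 s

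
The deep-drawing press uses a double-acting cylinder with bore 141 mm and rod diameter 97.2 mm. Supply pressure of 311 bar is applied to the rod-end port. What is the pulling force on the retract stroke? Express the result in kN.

F ≈ 255 kN

Rod-side annular area A_ann = π/4 × (141² − 97.2²) = 8194 mm^2
On retraction the pressure acts on the annular area (bore minus rod).
F = P × A_ann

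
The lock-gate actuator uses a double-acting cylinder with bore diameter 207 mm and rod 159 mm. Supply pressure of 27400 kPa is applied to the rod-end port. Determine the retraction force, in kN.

F ≈ 378 kN

Rod-side annular area A_ann = π/4 × (207² − 159²) = 13800 mm^2
On retraction the pressure acts on the annular area (bore minus rod).
F = P × A_ann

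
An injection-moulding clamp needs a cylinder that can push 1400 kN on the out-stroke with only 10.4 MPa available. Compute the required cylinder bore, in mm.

Extension force acts on the full piston face: F = P × (π/4)D².
D = √(4F / (πP)) = √(4 × 1400 kN / (π × 10.4 MPa))

D ≈ 414 mm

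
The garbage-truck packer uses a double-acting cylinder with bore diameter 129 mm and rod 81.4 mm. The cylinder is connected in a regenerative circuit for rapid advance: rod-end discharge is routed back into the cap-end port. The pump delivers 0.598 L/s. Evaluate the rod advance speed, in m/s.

In regeneration the rod-end outflow joins the pump flow into the cap end, so the net volume the pump must supply per unit advance equals the rod cross-section area.
Rod cross-section A_rod = π/4 × (81.4 mm)² = 5204 mm^2
v = Q_pump / A_rod

v ≈ 0.115 m/s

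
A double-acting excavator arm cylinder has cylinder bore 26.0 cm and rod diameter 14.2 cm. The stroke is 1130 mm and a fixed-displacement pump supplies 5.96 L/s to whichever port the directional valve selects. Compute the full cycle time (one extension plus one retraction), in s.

t ≈ 17.1 s

Cap-side area A_cap = π/4 × (26.0 cm)² = 530.9 cm^2
Rod-side annular area A_ann = π/4 × (26.0² − 14.2²) = 372.6 cm^2
t_ext = A_cap·L/Q = 10.07 s
t_ret = A_ann·L/Q = 7.064 s
t_cycle = t_ext + t_ret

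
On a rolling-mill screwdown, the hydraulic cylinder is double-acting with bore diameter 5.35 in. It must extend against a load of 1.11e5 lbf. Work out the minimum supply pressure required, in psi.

P ≈ 4940 psi

Cap-side area A_cap = π/4 × (5.35 in)² = 22.48 in^2
P = F / A = 1.11e5 lbf / A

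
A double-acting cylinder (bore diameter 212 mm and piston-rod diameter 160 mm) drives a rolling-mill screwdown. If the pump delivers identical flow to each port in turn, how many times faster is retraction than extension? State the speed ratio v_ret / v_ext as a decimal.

v_ret/v_ext ≈ 2.32

Cap-side area A_cap = π/4 × (212 mm)² = 35300 mm^2
Rod-side annular area A_ann = π/4 × (212² − 160²) = 15190 mm^2
For equal Q, v ∝ 1/A, so v_ret/v_ext = A_cap/A_ann.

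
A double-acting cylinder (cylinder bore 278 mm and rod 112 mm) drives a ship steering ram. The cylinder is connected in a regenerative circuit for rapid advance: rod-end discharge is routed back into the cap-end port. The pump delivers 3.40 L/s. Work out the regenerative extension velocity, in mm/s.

v ≈ 345 mm/s

In regeneration the rod-end outflow joins the pump flow into the cap end, so the net volume the pump must supply per unit advance equals the rod cross-section area.
Rod cross-section A_rod = π/4 × (112 mm)² = 9852 mm^2
v = Q_pump / A_rod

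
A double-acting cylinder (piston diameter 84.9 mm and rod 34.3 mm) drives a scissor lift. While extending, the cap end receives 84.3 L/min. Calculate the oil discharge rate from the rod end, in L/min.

Cap-side area A_cap = π/4 × (84.9 mm)² = 5661 mm^2
Rod-side annular area A_ann = π/4 × (84.9² − 34.3²) = 4737 mm^2
Piston speed v = Q_in/A_cap; rod-end outflow Q_out = v × A_ann = Q_in × A_ann/A_cap.

Q_out ≈ 70.5 L/min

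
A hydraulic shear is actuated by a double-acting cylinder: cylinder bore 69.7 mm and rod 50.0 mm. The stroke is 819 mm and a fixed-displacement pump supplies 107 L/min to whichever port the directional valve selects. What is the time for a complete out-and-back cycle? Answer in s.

Cap-side area A_cap = π/4 × (69.7 mm)² = 3816 mm^2
Rod-side annular area A_ann = π/4 × (69.7² − 50.0²) = 1852 mm^2
t_ext = A_cap·L/Q = 1.752 s
t_ret = A_ann·L/Q = 0.8506 s
t_cycle = t_ext + t_ret

t ≈ 2.60 s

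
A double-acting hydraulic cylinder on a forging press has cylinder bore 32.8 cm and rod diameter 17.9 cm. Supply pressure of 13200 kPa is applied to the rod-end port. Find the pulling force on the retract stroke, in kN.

F ≈ 783 kN

Rod-side annular area A_ann = π/4 × (32.8² − 17.9²) = 593.3 cm^2
On retraction the pressure acts on the annular area (bore minus rod).
F = P × A_ann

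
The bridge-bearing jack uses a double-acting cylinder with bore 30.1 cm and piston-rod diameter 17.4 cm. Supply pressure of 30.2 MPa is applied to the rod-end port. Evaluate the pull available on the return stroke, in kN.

F ≈ 1430 kN

Rod-side annular area A_ann = π/4 × (30.1² − 17.4²) = 473.8 cm^2
On retraction the pressure acts on the annular area (bore minus rod).
F = P × A_ann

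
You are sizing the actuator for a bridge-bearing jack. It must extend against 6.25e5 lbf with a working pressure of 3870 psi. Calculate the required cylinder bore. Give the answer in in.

D ≈ 14.3 in

Extension force acts on the full piston face: F = P × (π/4)D².
D = √(4F / (πP)) = √(4 × 6.25e5 lbf / (π × 3870 psi))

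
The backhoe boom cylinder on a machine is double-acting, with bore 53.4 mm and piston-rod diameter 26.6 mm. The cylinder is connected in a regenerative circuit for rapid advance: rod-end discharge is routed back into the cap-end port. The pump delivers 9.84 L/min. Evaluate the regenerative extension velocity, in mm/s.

In regeneration the rod-end outflow joins the pump flow into the cap end, so the net volume the pump must supply per unit advance equals the rod cross-section area.
Rod cross-section A_rod = π/4 × (26.6 mm)² = 555.7 mm^2
v = Q_pump / A_rod

v ≈ 295 mm/s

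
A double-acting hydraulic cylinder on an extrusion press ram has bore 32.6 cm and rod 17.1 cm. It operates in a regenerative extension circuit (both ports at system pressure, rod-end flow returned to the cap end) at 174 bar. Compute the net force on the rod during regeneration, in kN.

F ≈ 400 kN

With equal pressure on both faces, forces on the annular region cancel; the net push is pressure × rod cross-section.
Rod cross-section A_rod = π/4 × (17.1 cm)² = 229.7 cm^2
F = P × A_rod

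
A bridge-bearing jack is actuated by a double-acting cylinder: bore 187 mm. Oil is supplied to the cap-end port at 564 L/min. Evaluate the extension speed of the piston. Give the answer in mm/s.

v ≈ 342 mm/s

Cap-side area A_cap = π/4 × (187 mm)² = 27460 mm^2
v = Q / A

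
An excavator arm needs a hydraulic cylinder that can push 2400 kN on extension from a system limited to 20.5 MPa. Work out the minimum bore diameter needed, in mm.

D ≈ 386 mm

Extension force acts on the full piston face: F = P × (π/4)D².
D = √(4F / (πP)) = √(4 × 2400 kN / (π × 20.5 MPa))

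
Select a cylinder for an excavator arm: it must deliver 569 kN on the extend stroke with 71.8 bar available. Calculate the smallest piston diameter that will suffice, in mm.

D ≈ 318 mm

Extension force acts on the full piston face: F = P × (π/4)D².
D = √(4F / (πP)) = √(4 × 569 kN / (π × 71.8 bar))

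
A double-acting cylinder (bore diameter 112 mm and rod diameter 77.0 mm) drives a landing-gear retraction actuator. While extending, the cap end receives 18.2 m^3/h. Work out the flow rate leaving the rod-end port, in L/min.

Cap-side area A_cap = π/4 × (112 mm)² = 9852 mm^2
Rod-side annular area A_ann = π/4 × (112² − 77.0²) = 5195 mm^2
Piston speed v = Q_in/A_cap; rod-end outflow Q_out = v × A_ann = Q_in × A_ann/A_cap.

Q_out ≈ 160 L/min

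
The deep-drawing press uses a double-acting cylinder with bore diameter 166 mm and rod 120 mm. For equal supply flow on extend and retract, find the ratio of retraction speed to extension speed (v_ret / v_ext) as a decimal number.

Cap-side area A_cap = π/4 × (166 mm)² = 21640 mm^2
Rod-side annular area A_ann = π/4 × (166² − 120²) = 10330 mm^2
For equal Q, v ∝ 1/A, so v_ret/v_ext = A_cap/A_ann.

v_ret/v_ext ≈ 2.09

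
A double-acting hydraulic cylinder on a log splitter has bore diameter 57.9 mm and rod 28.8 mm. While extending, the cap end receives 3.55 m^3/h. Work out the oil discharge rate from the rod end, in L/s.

Q_out ≈ 0.742 L/s

Cap-side area A_cap = π/4 × (57.9 mm)² = 2633 mm^2
Rod-side annular area A_ann = π/4 × (57.9² − 28.8²) = 1982 mm^2
Piston speed v = Q_in/A_cap; rod-end outflow Q_out = v × A_ann = Q_in × A_ann/A_cap.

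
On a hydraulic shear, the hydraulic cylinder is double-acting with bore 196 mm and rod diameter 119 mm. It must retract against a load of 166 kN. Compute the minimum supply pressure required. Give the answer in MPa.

P ≈ 8.71 MPa

Rod-side annular area A_ann = π/4 × (196² − 119²) = 19050 mm^2
Retraction: pressure acts on the annular area.
P = F / A = 166 kN / A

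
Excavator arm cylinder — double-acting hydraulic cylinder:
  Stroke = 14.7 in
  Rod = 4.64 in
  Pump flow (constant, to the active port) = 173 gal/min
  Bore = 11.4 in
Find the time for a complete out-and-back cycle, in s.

Cap-side area A_cap = π/4 × (11.4 in)² = 102.1 in^2
Rod-side annular area A_ann = π/4 × (11.4² − 4.64²) = 85.16 in^2
t_ext = A_cap·L/Q = 2.253 s
t_ret = A_ann·L/Q = 1.880 s
t_cycle = t_ext + t_ret

t ≈ 4.13 s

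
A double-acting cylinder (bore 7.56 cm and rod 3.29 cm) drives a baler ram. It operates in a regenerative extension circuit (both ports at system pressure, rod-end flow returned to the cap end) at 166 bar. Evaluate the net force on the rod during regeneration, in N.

With equal pressure on both faces, forces on the annular region cancel; the net push is pressure × rod cross-section.
Rod cross-section A_rod = π/4 × (3.29 cm)² = 8.501 cm^2
F = P × A_rod

F ≈ 14100 N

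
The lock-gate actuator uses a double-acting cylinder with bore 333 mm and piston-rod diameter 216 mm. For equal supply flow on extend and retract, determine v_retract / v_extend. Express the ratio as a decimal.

Cap-side area A_cap = π/4 × (333 mm)² = 87090 mm^2
Rod-side annular area A_ann = π/4 × (333² − 216²) = 50450 mm^2
For equal Q, v ∝ 1/A, so v_ret/v_ext = A_cap/A_ann.

v_ret/v_ext ≈ 1.73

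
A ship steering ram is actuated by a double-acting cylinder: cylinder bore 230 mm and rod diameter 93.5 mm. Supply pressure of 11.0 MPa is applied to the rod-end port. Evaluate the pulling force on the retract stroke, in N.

F ≈ 3.81e5 N

Rod-side annular area A_ann = π/4 × (230² − 93.5²) = 34680 mm^2
On retraction the pressure acts on the annular area (bore minus rod).
F = P × A_ann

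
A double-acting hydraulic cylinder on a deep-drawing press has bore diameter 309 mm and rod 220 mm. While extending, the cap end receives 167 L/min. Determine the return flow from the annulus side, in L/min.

Q_out ≈ 82.3 L/min

Cap-side area A_cap = π/4 × (309 mm)² = 74990 mm^2
Rod-side annular area A_ann = π/4 × (309² − 220²) = 36980 mm^2
Piston speed v = Q_in/A_cap; rod-end outflow Q_out = v × A_ann = Q_in × A_ann/A_cap.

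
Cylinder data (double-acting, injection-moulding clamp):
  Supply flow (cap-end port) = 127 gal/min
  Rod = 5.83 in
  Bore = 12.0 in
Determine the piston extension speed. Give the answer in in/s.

v ≈ 4.32 in/s

Cap-side area A_cap = π/4 × (12.0 in)² = 113.1 in^2
v = Q / A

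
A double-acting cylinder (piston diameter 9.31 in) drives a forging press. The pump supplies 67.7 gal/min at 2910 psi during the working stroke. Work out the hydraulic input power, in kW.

Hydraulic power = P × Q

W ≈ 85.7 kW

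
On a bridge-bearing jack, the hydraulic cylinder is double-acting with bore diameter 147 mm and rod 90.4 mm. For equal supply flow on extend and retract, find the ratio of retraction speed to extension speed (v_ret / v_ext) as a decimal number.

v_ret/v_ext ≈ 1.61

Cap-side area A_cap = π/4 × (147 mm)² = 16970 mm^2
Rod-side annular area A_ann = π/4 × (147² − 90.4²) = 10550 mm^2
For equal Q, v ∝ 1/A, so v_ret/v_ext = A_cap/A_ann.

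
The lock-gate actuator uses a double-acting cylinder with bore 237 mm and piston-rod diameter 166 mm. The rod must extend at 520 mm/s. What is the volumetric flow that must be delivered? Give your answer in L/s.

Q ≈ 22.9 L/s

Cap-side area A_cap = π/4 × (237 mm)² = 44120 mm^2
Q = A × v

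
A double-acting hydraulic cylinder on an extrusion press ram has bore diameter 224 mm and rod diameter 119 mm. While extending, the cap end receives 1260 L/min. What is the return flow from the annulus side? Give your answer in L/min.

Cap-side area A_cap = π/4 × (224 mm)² = 39410 mm^2
Rod-side annular area A_ann = π/4 × (224² − 119²) = 28290 mm^2
Piston speed v = Q_in/A_cap; rod-end outflow Q_out = v × A_ann = Q_in × A_ann/A_cap.

Q_out ≈ 904 L/min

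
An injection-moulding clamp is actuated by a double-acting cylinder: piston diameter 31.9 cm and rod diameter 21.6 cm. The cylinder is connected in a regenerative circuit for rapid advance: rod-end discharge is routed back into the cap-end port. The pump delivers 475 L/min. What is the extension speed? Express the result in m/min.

v ≈ 13.0 m/min

In regeneration the rod-end outflow joins the pump flow into the cap end, so the net volume the pump must supply per unit advance equals the rod cross-section area.
Rod cross-section A_rod = π/4 × (21.6 cm)² = 366.4 cm^2
v = Q_pump / A_rod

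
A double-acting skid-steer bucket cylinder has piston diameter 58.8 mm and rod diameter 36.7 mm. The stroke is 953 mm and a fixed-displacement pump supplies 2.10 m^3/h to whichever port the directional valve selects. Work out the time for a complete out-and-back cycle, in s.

Cap-side area A_cap = π/4 × (58.8 mm)² = 2715 mm^2
Rod-side annular area A_ann = π/4 × (58.8² − 36.7²) = 1658 mm^2
t_ext = A_cap·L/Q = 4.436 s
t_ret = A_ann·L/Q = 2.708 s
t_cycle = t_ext + t_ret

t ≈ 7.14 s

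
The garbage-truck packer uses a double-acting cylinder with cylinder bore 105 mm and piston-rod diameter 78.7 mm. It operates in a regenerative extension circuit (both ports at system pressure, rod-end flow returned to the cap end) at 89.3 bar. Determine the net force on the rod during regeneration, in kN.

F ≈ 43.4 kN

With equal pressure on both faces, forces on the annular region cancel; the net push is pressure × rod cross-section.
Rod cross-section A_rod = π/4 × (78.7 mm)² = 4865 mm^2
F = P × A_rod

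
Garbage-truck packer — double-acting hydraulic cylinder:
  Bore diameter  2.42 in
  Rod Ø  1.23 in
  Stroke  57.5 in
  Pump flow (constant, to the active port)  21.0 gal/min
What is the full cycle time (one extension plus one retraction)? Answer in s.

Cap-side area A_cap = π/4 × (2.42 in)² = 4.600 in^2
Rod-side annular area A_ann = π/4 × (2.42² − 1.23²) = 3.411 in^2
t_ext = A_cap·L/Q = 3.271 s
t_ret = A_ann·L/Q = 2.426 s
t_cycle = t_ext + t_ret

t ≈ 5.70 s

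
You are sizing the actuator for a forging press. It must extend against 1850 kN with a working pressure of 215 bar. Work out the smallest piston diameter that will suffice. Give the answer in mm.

D ≈ 331 mm

Extension force acts on the full piston face: F = P × (π/4)D².
D = √(4F / (πP)) = √(4 × 1850 kN / (π × 215 bar))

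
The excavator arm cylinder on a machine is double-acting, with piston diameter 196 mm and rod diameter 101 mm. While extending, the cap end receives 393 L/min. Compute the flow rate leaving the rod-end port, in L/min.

Cap-side area A_cap = π/4 × (196 mm)² = 30170 mm^2
Rod-side annular area A_ann = π/4 × (196² − 101²) = 22160 mm^2
Piston speed v = Q_in/A_cap; rod-end outflow Q_out = v × A_ann = Q_in × A_ann/A_cap.

Q_out ≈ 289 L/min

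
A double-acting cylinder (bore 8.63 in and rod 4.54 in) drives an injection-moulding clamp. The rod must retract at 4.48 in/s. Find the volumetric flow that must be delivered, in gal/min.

Rod-side annular area A_ann = π/4 × (8.63² − 4.54²) = 42.31 in^2
Q = A × v

Q ≈ 49.2 gal/min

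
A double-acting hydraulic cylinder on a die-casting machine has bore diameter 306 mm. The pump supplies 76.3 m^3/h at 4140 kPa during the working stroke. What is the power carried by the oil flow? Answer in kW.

W ≈ 87.7 kW

Hydraulic power = P × Q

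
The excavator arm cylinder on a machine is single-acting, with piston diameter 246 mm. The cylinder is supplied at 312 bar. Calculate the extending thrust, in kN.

F ≈ 1480 kN

Cap-side area A_cap = π/4 × (246 mm)² = 47530 mm^2
F = P × A_cap = 312 bar × A_cap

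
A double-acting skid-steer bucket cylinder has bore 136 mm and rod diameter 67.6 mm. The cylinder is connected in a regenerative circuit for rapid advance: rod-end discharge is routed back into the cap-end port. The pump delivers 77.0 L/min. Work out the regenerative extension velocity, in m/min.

v ≈ 21.5 m/min

In regeneration the rod-end outflow joins the pump flow into the cap end, so the net volume the pump must supply per unit advance equals the rod cross-section area.
Rod cross-section A_rod = π/4 × (67.6 mm)² = 3589 mm^2
v = Q_pump / A_rod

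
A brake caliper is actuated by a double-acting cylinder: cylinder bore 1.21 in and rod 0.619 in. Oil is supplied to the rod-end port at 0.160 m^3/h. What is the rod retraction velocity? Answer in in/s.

Rod-side annular area A_ann = π/4 × (1.21² − 0.619²) = 0.8490 in^2
Flow into the rod-end port fills the annular volume.
v = Q / A

v ≈ 3.19 in/s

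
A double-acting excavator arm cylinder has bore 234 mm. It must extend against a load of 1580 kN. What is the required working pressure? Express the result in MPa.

Cap-side area A_cap = π/4 × (234 mm)² = 43010 mm^2
P = F / A = 1580 kN / A

P ≈ 36.7 MPa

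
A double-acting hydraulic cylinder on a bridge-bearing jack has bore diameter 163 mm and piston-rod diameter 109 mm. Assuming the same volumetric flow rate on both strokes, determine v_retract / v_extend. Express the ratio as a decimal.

v_ret/v_ext ≈ 1.81

Cap-side area A_cap = π/4 × (163 mm)² = 20870 mm^2
Rod-side annular area A_ann = π/4 × (163² − 109²) = 11540 mm^2
For equal Q, v ∝ 1/A, so v_ret/v_ext = A_cap/A_ann.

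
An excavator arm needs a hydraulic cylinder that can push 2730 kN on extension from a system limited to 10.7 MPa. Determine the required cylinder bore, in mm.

D ≈ 570 mm

Extension force acts on the full piston face: F = P × (π/4)D².
D = √(4F / (πP)) = √(4 × 2730 kN / (π × 10.7 MPa))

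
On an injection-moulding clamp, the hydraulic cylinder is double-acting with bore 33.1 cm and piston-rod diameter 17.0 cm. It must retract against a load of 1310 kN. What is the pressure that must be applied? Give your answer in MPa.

Rod-side annular area A_ann = π/4 × (33.1² − 17.0²) = 633.5 cm^2
Retraction: pressure acts on the annular area.
P = F / A = 1310 kN / A

P ≈ 20.7 MPa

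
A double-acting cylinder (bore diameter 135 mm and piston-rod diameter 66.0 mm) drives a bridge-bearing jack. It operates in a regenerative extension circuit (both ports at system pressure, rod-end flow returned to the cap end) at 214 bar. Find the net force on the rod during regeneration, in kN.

With equal pressure on both faces, forces on the annular region cancel; the net push is pressure × rod cross-section.
Rod cross-section A_rod = π/4 × (66.0 mm)² = 3421 mm^2
F = P × A_rod

F ≈ 73.2 kN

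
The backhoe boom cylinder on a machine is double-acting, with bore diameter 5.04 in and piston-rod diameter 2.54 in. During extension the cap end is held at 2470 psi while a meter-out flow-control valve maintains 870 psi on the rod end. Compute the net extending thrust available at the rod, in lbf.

Cap-side area A_cap = π/4 × (5.04 in)² = 19.95 in^2
Rod-side annular area A_ann = π/4 × (5.04² − 2.54²) = 14.88 in^2
Net thrust = P_cap·A_cap − P_rod·A_ann = 49280 lbf − 12950 lbf

F ≈ 36300 lbf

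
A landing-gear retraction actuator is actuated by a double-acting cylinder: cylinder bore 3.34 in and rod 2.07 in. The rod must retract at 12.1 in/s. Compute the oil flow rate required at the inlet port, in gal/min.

Rod-side annular area A_ann = π/4 × (3.34² − 2.07²) = 5.396 in^2
Q = A × v

Q ≈ 17.0 gal/min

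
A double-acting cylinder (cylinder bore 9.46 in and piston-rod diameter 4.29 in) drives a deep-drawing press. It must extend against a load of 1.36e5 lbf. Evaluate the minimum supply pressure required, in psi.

Cap-side area A_cap = π/4 × (9.46 in)² = 70.29 in^2
P = F / A = 1.36e5 lbf / A

P ≈ 1930 psi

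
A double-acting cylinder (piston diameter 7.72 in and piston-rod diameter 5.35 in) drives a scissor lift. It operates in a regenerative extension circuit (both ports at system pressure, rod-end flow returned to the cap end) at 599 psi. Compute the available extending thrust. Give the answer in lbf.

F ≈ 13500 lbf

With equal pressure on both faces, forces on the annular region cancel; the net push is pressure × rod cross-section.
Rod cross-section A_rod = π/4 × (5.35 in)² = 22.48 in^2
F = P × A_rod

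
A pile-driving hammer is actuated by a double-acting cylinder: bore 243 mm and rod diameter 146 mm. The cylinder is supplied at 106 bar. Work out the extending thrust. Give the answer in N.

F ≈ 4.92e5 N

Cap-side area A_cap = π/4 × (243 mm)² = 46380 mm^2
F = P × A_cap = 106 bar × A_cap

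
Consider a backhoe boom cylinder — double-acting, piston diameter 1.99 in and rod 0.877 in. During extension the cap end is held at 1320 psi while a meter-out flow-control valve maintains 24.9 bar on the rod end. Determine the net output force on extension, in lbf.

Cap-side area A_cap = π/4 × (1.99 in)² = 3.110 in^2
Rod-side annular area A_ann = π/4 × (1.99² − 0.877²) = 2.506 in^2
Net thrust = P_cap·A_cap − P_rod·A_ann = 4106 lbf − 905.1 lbf

F ≈ 3200 lbf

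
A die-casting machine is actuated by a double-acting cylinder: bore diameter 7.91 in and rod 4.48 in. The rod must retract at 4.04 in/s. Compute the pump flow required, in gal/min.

Q ≈ 35.0 gal/min

Rod-side annular area A_ann = π/4 × (7.91² − 4.48²) = 33.38 in^2
Q = A × v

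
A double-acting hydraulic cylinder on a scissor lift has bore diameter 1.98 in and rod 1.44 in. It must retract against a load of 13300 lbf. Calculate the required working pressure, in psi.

Rod-side annular area A_ann = π/4 × (1.98² − 1.44²) = 1.450 in^2
Retraction: pressure acts on the annular area.
P = F / A = 13300 lbf / A

P ≈ 9170 psi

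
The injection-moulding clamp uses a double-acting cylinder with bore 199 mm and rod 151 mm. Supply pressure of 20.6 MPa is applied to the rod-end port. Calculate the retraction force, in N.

F ≈ 2.72e5 N

Rod-side annular area A_ann = π/4 × (199² − 151²) = 13190 mm^2
On retraction the pressure acts on the annular area (bore minus rod).
F = P × A_ann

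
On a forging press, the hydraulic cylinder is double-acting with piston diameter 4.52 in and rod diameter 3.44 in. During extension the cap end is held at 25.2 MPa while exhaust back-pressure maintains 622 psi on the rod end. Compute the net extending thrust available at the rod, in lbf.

F ≈ 54400 lbf

Cap-side area A_cap = π/4 × (4.52 in)² = 16.05 in^2
Rod-side annular area A_ann = π/4 × (4.52² − 3.44²) = 6.752 in^2
Net thrust = P_cap·A_cap − P_rod·A_ann = 58650 lbf − 4200 lbf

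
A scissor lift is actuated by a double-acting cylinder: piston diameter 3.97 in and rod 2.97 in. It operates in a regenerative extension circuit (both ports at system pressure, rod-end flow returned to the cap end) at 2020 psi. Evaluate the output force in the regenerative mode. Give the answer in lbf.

F ≈ 14000 lbf

With equal pressure on both faces, forces on the annular region cancel; the net push is pressure × rod cross-section.
Rod cross-section A_rod = π/4 × (2.97 in)² = 6.928 in^2
F = P × A_rod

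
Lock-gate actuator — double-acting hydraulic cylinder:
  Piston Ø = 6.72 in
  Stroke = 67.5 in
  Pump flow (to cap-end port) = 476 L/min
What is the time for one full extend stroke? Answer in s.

t ≈ 4.95 s

Cap-side area A_cap = π/4 × (6.72 in)² = 35.47 in^2
Swept volume V = A × L; t = V / Q = A·L / Q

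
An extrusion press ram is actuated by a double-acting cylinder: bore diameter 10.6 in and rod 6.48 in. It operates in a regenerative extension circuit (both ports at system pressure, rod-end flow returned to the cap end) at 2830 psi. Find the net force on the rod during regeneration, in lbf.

F ≈ 93300 lbf

With equal pressure on both faces, forces on the annular region cancel; the net push is pressure × rod cross-section.
Rod cross-section A_rod = π/4 × (6.48 in)² = 32.98 in^2
F = P × A_rod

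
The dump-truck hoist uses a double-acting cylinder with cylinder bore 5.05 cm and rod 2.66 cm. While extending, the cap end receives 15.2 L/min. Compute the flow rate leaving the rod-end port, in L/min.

Cap-side area A_cap = π/4 × (5.05 cm)² = 20.03 cm^2
Rod-side annular area A_ann = π/4 × (5.05² − 2.66²) = 14.47 cm^2
Piston speed v = Q_in/A_cap; rod-end outflow Q_out = v × A_ann = Q_in × A_ann/A_cap.

Q_out ≈ 11.0 L/min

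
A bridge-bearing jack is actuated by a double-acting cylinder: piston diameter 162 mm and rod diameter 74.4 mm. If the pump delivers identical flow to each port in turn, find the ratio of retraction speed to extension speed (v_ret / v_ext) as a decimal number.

Cap-side area A_cap = π/4 × (162 mm)² = 20610 mm^2
Rod-side annular area A_ann = π/4 × (162² − 74.4²) = 16260 mm^2
For equal Q, v ∝ 1/A, so v_ret/v_ext = A_cap/A_ann.

v_ret/v_ext ≈ 1.27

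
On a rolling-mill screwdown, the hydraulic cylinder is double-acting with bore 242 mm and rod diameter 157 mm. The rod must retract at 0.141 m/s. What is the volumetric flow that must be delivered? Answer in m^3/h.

Rod-side annular area A_ann = π/4 × (242² − 157²) = 26640 mm^2
Q = A × v

Q ≈ 13.5 m^3/h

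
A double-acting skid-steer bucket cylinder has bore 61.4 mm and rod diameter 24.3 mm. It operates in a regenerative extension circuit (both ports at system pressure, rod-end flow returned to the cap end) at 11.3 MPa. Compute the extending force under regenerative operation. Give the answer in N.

With equal pressure on both faces, forces on the annular region cancel; the net push is pressure × rod cross-section.
Rod cross-section A_rod = π/4 × (24.3 mm)² = 463.8 mm^2
F = P × A_rod

F ≈ 5240 N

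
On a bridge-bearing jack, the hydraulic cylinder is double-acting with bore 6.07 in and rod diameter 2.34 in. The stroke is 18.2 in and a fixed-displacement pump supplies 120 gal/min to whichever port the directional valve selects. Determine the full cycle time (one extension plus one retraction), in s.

t ≈ 2.11 s

Cap-side area A_cap = π/4 × (6.07 in)² = 28.94 in^2
Rod-side annular area A_ann = π/4 × (6.07² − 2.34²) = 24.64 in^2
t_ext = A_cap·L/Q = 1.140 s
t_ret = A_ann·L/Q = 0.9706 s
t_cycle = t_ext + t_ret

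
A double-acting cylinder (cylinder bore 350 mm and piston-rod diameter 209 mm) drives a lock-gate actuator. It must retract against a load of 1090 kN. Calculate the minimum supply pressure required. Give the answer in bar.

Rod-side annular area A_ann = π/4 × (350² − 209²) = 61900 mm^2
Retraction: pressure acts on the annular area.
P = F / A = 1090 kN / A

P ≈ 176 bar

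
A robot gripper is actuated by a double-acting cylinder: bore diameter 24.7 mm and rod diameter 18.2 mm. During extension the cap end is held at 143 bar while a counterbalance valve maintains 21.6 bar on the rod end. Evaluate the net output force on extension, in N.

Cap-side area A_cap = π/4 × (24.7 mm)² = 479.2 mm^2
Rod-side annular area A_ann = π/4 × (24.7² − 18.2²) = 219.0 mm^2
Net thrust = P_cap·A_cap − P_rod·A_ann = 6852 N − 473.1 N

F ≈ 6380 N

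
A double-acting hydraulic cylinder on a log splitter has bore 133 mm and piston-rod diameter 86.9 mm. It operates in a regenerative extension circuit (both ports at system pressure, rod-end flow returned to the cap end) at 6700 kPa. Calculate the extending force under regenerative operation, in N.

With equal pressure on both faces, forces on the annular region cancel; the net push is pressure × rod cross-section.
Rod cross-section A_rod = π/4 × (86.9 mm)² = 5931 mm^2
F = P × A_rod

F ≈ 39700 N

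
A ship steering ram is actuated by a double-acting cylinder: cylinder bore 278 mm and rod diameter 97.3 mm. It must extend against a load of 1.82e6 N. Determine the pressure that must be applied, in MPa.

P ≈ 30.0 MPa

Cap-side area A_cap = π/4 × (278 mm)² = 60700 mm^2
P = F / A = 1.82e6 N / A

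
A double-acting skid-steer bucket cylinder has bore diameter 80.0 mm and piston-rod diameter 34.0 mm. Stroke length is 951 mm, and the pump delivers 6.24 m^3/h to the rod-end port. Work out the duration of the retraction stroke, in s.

t ≈ 2.26 s

Rod-side annular area A_ann = π/4 × (80.0² − 34.0²) = 4119 mm^2
Swept volume V = A × L; t = V / Q = A·L / Q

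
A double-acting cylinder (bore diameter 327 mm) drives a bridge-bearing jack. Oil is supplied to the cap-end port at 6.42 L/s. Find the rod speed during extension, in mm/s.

v ≈ 76.4 mm/s

Cap-side area A_cap = π/4 × (327 mm)² = 83980 mm^2
v = Q / A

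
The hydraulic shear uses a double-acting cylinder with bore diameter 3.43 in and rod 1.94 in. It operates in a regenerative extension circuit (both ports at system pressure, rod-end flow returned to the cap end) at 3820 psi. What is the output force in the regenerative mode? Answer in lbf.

With equal pressure on both faces, forces on the annular region cancel; the net push is pressure × rod cross-section.
Rod cross-section A_rod = π/4 × (1.94 in)² = 2.956 in^2
F = P × A_rod

F ≈ 11300 lbf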